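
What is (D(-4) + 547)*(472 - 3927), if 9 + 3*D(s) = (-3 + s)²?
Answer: -5807855/3 ≈ -1.9360e+6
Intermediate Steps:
D(s) = -3 + (-3 + s)²/3
(D(-4) + 547)*(472 - 3927) = ((⅓)*(-4)*(-6 - 4) + 547)*(472 - 3927) = ((⅓)*(-4)*(-10) + 547)*(-3455) = (40/3 + 547)*(-3455) = (1681/3)*(-3455) = -5807855/3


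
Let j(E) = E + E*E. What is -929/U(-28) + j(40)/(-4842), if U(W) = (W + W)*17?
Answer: 1468469/2304792 ≈ 0.63714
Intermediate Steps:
U(W) = 34*W (U(W) = (2*W)*17 = 34*W)
j(E) = E + E²
-929/U(-28) + j(40)/(-4842) = -929/(34*(-28)) + (40*(1 + 40))/(-4842) = -929/(-952) + (40*41)*(-1/4842) = -929*(-1/952) + 1640*(-1/4842) = 929/952 - 820/2421 = 1468469/2304792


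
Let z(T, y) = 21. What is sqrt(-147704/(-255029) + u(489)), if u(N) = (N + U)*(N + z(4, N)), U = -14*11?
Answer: sqrt(11112085933988266)/255029 ≈ 413.34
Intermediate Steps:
U = -154
u(N) = (-154 + N)*(21 + N) (u(N) = (N - 154)*(N + 21) = (-154 + N)*(21 + N))
sqrt(-147704/(-255029) + u(489)) = sqrt(-147704/(-255029) + (-3234 + 489**2 - 133*489)) = sqrt(-147704*(-1/255029) + (-3234 + 239121 - 65037)) = sqrt(147704/255029 + 170850) = sqrt(43571852354/255029) = sqrt(11112085933988266)/255029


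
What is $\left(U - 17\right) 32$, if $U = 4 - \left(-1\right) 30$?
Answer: $544$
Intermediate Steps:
$U = 34$ ($U = 4 - -30 = 4 + 30 = 34$)
$\left(U - 17\right) 32 = \left(34 - 17\right) 32 = 17 \cdot 32 = 544$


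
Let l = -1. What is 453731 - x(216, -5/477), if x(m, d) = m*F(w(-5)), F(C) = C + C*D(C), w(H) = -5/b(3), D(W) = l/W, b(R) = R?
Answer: 454307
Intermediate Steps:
D(W) = -1/W
w(H) = -5/3
F(C) = -1 + C (F(C) = C + C*(-1/C) = C - 1 = -1 + C)
x(m, d) = -8*m/3 (x(m, d) = m*(-1 - 5/3) = m*(-8/3) = -8*m/3)
453731 - x(216, -5/477) = 453731 - (-8)*216/3 = 453731 - 1*(-576) = 453731 + 576 = 454307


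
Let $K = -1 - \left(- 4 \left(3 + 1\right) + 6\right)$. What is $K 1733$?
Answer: $15597$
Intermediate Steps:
$K = 9$ ($K = -1 - \left(\left(-4\right) 4 + 6\right) = -1 - \left(-16 + 6\right) = -1 - -10 = -1 + 10 = 9$)
$K 1733 = 9 \cdot 1733 = 15597$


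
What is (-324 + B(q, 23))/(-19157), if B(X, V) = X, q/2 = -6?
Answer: 336/19157 ≈ 0.017539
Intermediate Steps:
q = -12 (q = 2*(-6) = -12)
(-324 + B(q, 23))/(-19157) = (-324 - 12)/(-19157) = -336*(-1/19157) = 336/19157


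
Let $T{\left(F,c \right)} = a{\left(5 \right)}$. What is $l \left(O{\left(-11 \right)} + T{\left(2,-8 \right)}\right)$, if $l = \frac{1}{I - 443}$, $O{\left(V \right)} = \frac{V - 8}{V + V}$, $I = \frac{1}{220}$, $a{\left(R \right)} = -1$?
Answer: $\frac{30}{97459} \approx 0.00030782$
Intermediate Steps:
$I = \frac{1}{220} \approx 0.0045455$
$T{\left(F,c \right)} = -1$
$O{\left(V \right)} = \frac{-8 + V}{2 V}$
$l = - \frac{220}{97459}$ ($l = \frac{1}{\frac{1}{220} - 443} = \frac{1}{- \frac{97459}{220}} = - \frac{220}{97459} \approx -0.0022574$)
$l \left(O{\left(-11 \right)} + T{\left(2,-8 \right)}\right) = - \frac{220 \left(\frac{-8 - 11}{2 \left(-11\right)} - 1\right)}{97459} = - \frac{220 \left(\frac{1}{2} \left(- \frac{1}{11}\right) \left(-19\right) - 1\right)}{97459} = - \frac{220 \left(\frac{19}{22} - 1\right)}{97459} = \left(- \frac{220}{97459}\right) \left(- \frac{3}{22}\right) = \frac{30}{97459}$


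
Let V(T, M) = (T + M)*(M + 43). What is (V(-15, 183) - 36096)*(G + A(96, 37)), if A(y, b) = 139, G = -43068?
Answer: -80363088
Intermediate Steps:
V(T, M) = (43 + M)*(M + T) (V(T, M) = (M + T)*(43 + M) = (43 + M)*(M + T))
(V(-15, 183) - 36096)*(G + A(96, 37)) = ((183² + 43*183 + 43*(-15) + 183*(-15)) - 36096)*(-43068 + 139) = ((33489 + 7869 - 645 - 2745) - 36096)*(-42929) = (37968 - 36096)*(-42929) = 1872*(-42929) = -80363088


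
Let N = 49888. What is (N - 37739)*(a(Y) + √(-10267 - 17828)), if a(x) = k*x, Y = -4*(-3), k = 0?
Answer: 12149*I*√28095 ≈ 2.0364e+6*I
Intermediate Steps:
Y = 12
a(x) = 0 (a(x) = 0*x = 0)
(N - 37739)*(a(Y) + √(-10267 - 17828)) = (49888 - 37739)*(0 + √(-10267 - 17828)) = 12149*(0 + √(-28095)) = 12149*(0 + I*√28095) = 12149*(I*√28095) = 12149*I*√28095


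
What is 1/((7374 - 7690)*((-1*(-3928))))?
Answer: -1/1241248 ≈ -8.0564e-7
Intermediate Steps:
1/((7374 - 7690)*((-1*(-3928)))) = 1/(-316*3928) = -1/316*1/3928 = -1/1241248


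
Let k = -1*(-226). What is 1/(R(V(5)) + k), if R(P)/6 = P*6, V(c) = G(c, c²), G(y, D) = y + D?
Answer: 1/1306 ≈ 0.00076570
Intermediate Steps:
G(y, D) = D + y
V(c) = c + c² (V(c) = c² + c = c + c²)
R(P) = 36*P (R(P) = 6*(P*6) = 6*(6*P) = 36*P)
k = 226
1/(R(V(5)) + k) = 1/(36*(5*(1 + 5)) + 226) = 1/(36*(5*6) + 226) = 1/(36*30 + 226) = 1/(1080 + 226) = 1/1306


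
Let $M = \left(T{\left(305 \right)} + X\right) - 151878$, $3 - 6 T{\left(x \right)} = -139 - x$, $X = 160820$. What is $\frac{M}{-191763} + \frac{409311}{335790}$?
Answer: $\frac{15356747}{13103805} \approx 1.1719$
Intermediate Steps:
$T{\left(x \right)} = \frac{71}{3} + \frac{x}{6}$ ($T{\left(x \right)} = \frac{1}{2} - \frac{-139 - x}{6} = \frac{1}{2} + \left(\frac{139}{6} + \frac{x}{6}\right) = \frac{71}{3} + \frac{x}{6}$)
$M = \frac{18033}{2}$ ($M = \left(\left(\frac{71}{3} + \frac{1}{6} \cdot 305\right) + 160820\right) - 151878 = \left(\left(\frac{71}{3} + \frac{305}{6}\right) + 160820\right) - 151878 = \left(\frac{149}{2} + 160820\right) - 151878 = \frac{321789}{2} - 151878 = \frac{18033}{2} \approx 9016.5$)
$\frac{M}{-191763} + \frac{409311}{335790} = \frac{18033}{2 \left(-191763\right)} + \frac{409311}{335790} = \frac{18033}{2} \left(- \frac{1}{191763}\right) + 409311 \cdot \frac{1}{335790} = - \frac{6011}{127842} + \frac{6497}{5330} = \frac{15356747}{13103805}$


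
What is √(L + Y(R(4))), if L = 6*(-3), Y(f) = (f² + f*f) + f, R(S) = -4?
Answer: √10 ≈ 3.1623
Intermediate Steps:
Y(f) = f + 2*f² (Y(f) = (f² + f²) + f = 2*f² + f = f + 2*f²)
L = -18
√(L + Y(R(4))) = √(-18 - 4*(1 + 2*(-4))) = √(-18 - 4*(1 - 8)) = √(-18 - 4*(-7)) = √(-18 + 28) = √10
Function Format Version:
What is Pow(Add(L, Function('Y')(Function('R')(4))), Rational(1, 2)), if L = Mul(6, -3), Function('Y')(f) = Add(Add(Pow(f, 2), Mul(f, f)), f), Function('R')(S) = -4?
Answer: Pow(10, Rational(1, 2)) ≈ 3.1623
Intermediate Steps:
Function('Y')(f) = Add(f, Mul(2, Pow(f, 2))) (Function('Y')(f) = Add(Add(Pow(f, 2), Pow(f, 2)), f) = Add(Mul(2, Pow(f, 2)), f) = Add(f, Mul(2, Pow(f, 2))))
L = -18
Pow(Add(L, Function('Y')(Function('R')(4))), Rational(1, 2)) = Pow(Add(-18, Mul(-4, Add(1, Mul(2, -4)))), Rational(1, 2)) = Pow(Add(-18, Mul(-4, Add(1, -8))), Rational(1, 2)) = Pow(Add(-18, Mul(-4, -7)), Rational(1, 2)) = Pow(Add(-18, 28), Rational(1, 2)) = Pow(10, Rational(1, 2))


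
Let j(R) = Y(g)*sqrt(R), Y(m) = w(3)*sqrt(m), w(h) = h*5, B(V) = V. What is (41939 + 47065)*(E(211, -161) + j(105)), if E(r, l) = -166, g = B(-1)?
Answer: -14774664 + 1335060*I*sqrt(105) ≈ -1.4775e+7 + 1.368e+7*I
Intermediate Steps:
w(h) = 5*h
g = -1
Y(m) = 15*sqrt(m) (Y(m) = (5*3)*sqrt(m) = 15*sqrt(m))
j(R) = 15*I*sqrt(R) (j(R) = (15*sqrt(-1))*sqrt(R) = (15*I)*sqrt(R) = 15*I*sqrt(R))
(41939 + 47065)*(E(211, -161) + j(105)) = (41939 + 47065)*(-166 + 15*I*sqrt(105)) = 89004*(-166 + 15*I*sqrt(105)) = -14774664 + 1335060*I*sqrt(105)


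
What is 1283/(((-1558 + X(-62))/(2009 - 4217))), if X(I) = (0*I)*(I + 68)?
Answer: 1416432/779 ≈ 1818.3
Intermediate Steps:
X(I) = 0 (X(I) = 0*(68 + I) = 0)
1283/(((-1558 + X(-62))/(2009 - 4217))) = 1283/(((-1558 + 0)/(2009 - 4217))) = 1283/((-1558/(-2208))) = 1283/((-1558*(-1/2208))) = 1283/(779/1104) = 1283*(1104/779) = 1416432/779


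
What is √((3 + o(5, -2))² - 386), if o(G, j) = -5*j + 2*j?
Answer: I*√305 ≈ 17.464*I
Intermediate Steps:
o(G, j) = -3*j
√((3 + o(5, -2))² - 386) = √((3 - 3*(-2))² - 386) = √((3 + 6)² - 386) = √(9² - 386) = √(81 - 386) = √(-305) = I*√305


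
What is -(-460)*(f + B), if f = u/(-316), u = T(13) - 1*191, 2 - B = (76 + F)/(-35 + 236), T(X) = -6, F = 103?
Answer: 12657475/15879 ≈ 797.12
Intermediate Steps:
B = 223/201 (B = 2 - (76 + 103)/(-35 + 236) = 2 - 179/201 = 223/201 ≈ 1.1095)
u = -197 (u = -6 - 1*191 = -6 - 191 = -197)
f = 197/316 (f = -197/(-316) = -197*(-1/316) = 197/316 ≈ 0.62342)
-(-460)*(f + B) = -(-460)*(197/316 + 223/201) = -(-460)*110065/63516 = -1*(-12657475/15879) = 12657475/15879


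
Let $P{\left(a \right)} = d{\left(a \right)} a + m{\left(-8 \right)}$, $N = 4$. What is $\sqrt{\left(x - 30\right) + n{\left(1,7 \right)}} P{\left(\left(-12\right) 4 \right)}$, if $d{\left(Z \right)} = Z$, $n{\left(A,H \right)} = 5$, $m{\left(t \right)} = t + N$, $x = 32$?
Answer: $2300 \sqrt{7} \approx 6085.2$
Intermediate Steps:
$m{\left(t \right)} = 4 + t$ ($m{\left(t \right)} = t + 4 = 4 + t$)
$P{\left(a \right)} = -4 + a^{2}$ ($P{\left(a \right)} = a a + \left(4 - 8\right) = a^{2} - 4 = -4 + a^{2}$)
$\sqrt{\left(x - 30\right) + n{\left(1,7 \right)}} P{\left(\left(-12\right) 4 \right)} = \sqrt{\left(32 - 30\right) + 5} \left(-4 + \left(\left(-12\right) 4\right)^{2}\right) = \sqrt{2 + 5} \left(-4 + \left(-48\right)^{2}\right) = \sqrt{7} \left(-4 + 2304\right) = \sqrt{7} \cdot 2300 = 2300 \sqrt{7}$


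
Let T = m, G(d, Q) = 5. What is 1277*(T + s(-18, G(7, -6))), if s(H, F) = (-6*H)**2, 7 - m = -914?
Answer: 16071045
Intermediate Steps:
m = 921 (m = 7 - 1*(-914) = 7 + 914 = 921)
T = 921
s(H, F) = 36*H**2
1277*(T + s(-18, G(7, -6))) = 1277*(921 + 36*(-18)**2) = 1277*(921 + 36*324) = 1277*(921 + 11664) = 1277*12585 = 16071045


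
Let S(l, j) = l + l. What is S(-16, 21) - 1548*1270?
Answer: -1965992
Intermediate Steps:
S(l, j) = 2*l
S(-16, 21) - 1548*1270 = 2*(-16) - 1548*1270 = -32 - 1965960 = -1965992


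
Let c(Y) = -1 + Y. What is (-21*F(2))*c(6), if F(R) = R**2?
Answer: -420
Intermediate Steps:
(-21*F(2))*c(6) = (-21*2**2)*(-1 + 6) = -21*4*5 = -84*5 = -420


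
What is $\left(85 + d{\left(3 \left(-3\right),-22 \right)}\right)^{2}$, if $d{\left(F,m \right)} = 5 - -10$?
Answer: $10000$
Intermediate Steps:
$d{\left(F,m \right)} = 15$ ($d{\left(F,m \right)} = 5 + 10 = 15$)
$\left(85 + d{\left(3 \left(-3\right),-22 \right)}\right)^{2} = \left(85 + 15\right)^{2} = 100^{2} = 10000$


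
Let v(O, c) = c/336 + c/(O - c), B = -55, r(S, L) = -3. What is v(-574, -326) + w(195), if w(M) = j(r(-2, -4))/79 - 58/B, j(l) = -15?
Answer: 27357041/22628760 ≈ 1.2090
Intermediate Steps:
w(M) = 3757/4345 (w(M) = -15/79 - 58/(-55) = -15*1/79 - 58*(-1/55) = -15/79 + 58/55 = 3757/4345)
v(O, c) = c/336 + c/(O - c) (v(O, c) = c*(1/336) + c/(O - c) = c/336 + c/(O - c))
v(-574, -326) + w(195) = (1/336)*(-326)*(336 - 574 - 1*(-326))/(-574 - 1*(-326)) + 3757/4345 = (1/336)*(-326)*(336 - 574 + 326)/(-574 + 326) + 3757/4345 = (1/336)*(-326)*88/(-248) + 3757/4345 = (1/336)*(-326)*(-1/248)*88 + 3757/4345 = 1793/5208 + 3757/4345 = 27357041/22628760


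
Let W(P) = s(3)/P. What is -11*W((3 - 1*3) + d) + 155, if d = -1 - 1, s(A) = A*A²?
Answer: 607/2 ≈ 303.50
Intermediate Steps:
s(A) = A³
d = -2
W(P) = 27/P (W(P) = 3³/P = 27/P)
-11*W((3 - 1*3) + d) + 155 = -297/((3 - 1*3) - 2) + 155 = -297/((3 - 3) - 2) + 155 = -297/(0 - 2) + 155 = -297/(-2) + 155 = -297*(-1)/2 + 155 = -11*(-27/2) + 155 = 297/2 + 155 = 607/2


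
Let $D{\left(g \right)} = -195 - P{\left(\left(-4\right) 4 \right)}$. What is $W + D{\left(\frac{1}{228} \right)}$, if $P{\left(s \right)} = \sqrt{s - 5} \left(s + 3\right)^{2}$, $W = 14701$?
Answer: $14506 - 169 i \sqrt{21} \approx 14506.0 - 774.46 i$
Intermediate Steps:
$P{\left(s \right)} = \sqrt{-5 + s} \left(3 + s\right)^{2}$
$D{\left(g \right)} = -195 - 169 i \sqrt{21}$ ($D{\left(g \right)} = -195 - \sqrt{-5 - 16} \left(3 - 16\right)^{2} = -195 - \sqrt{-21} \left(-13\right)^{2} = -195 - i \sqrt{21} \cdot 169 = -195 - 169 i \sqrt{21}$)
$W + D{\left(\frac{1}{228} \right)} = 14701 - \left(195 + 169 i \sqrt{21}\right) = 14506 - 169 i \sqrt{21}$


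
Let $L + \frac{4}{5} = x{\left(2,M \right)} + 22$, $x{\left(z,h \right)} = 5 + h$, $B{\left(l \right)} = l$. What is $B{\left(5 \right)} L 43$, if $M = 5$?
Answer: $6708$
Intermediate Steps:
$L = \frac{156}{5}$ ($L = - \frac{4}{5} + \left(\left(5 + 5\right) + 22\right) = - \frac{4}{5} + \left(10 + 22\right) = - \frac{4}{5} + 32 = \frac{156}{5} \approx 31.2$)
$B{\left(5 \right)} L 43 = 5 \cdot \frac{156}{5} \cdot 43 = 156 \cdot 43 = 6708$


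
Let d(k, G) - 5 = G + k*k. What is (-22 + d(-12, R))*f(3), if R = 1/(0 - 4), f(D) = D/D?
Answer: 507/4 ≈ 126.75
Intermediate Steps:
f(D) = 1
R = -1/4 (R = 1/(-4) = -1/4 ≈ -0.25000)
d(k, G) = 5 + G + k**2 (d(k, G) = 5 + (G + k*k) = 5 + (G + k**2) = 5 + G + k**2)
(-22 + d(-12, R))*f(3) = (-22 + (5 - 1/4 + (-12)**2))*1 = (-22 + (5 - 1/4 + 144))*1 = (-22 + 595/4)*1 = (507/4)*1 = 507/4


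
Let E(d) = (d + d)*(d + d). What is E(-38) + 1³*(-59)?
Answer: 5717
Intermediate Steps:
E(d) = 4*d² (E(d) = (2*d)*(2*d) = 4*d²)
E(-38) + 1³*(-59) = 4*(-38)² + 1³*(-59) = 4*1444 + 1*(-59) = 5776 - 59 = 5717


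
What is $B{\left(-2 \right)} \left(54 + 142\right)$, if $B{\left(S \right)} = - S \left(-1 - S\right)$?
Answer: $392$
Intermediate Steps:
$B{\left(S \right)} = - S \left(-1 - S\right)$
$B{\left(-2 \right)} \left(54 + 142\right) = - 2 \left(1 - 2\right) \left(54 + 142\right) = \left(-2\right) \left(-1\right) 196 = 2 \cdot 196 = 392$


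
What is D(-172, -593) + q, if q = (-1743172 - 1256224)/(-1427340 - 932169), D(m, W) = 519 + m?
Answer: 20042659/57549 ≈ 348.27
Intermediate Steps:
q = 73156/57549 (q = -2999396/(-2359509) = -2999396*(-1/2359509) = 73156/57549 ≈ 1.2712)
D(-172, -593) + q = (519 - 172) + 73156/57549 = 347 + 73156/57549 = 20042659/57549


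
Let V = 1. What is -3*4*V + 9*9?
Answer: 69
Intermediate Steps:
-3*4*V + 9*9 = -3*4 + 9*9 = -12 + 81 = 69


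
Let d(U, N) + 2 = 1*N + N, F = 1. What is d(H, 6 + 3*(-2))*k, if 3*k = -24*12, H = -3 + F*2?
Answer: 192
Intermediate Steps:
H = -1 (H = -3 + 1*2 = -3 + 2 = -1)
d(U, N) = -2 + 2*N (d(U, N) = -2 + (1*N + N) = -2 + (N + N) = -2 + 2*N)
k = -96 (k = (-24*12)/3 = (⅓)*(-288) = -96)
d(H, 6 + 3*(-2))*k = (-2 + 2*(6 + 3*(-2)))*(-96) = (-2 + 2*(6 - 6))*(-96) = (-2 + 2*0)*(-96) = (-2 + 0)*(-96) = -2*(-96) = 192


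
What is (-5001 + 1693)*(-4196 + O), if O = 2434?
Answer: 5828696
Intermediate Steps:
(-5001 + 1693)*(-4196 + O) = (-5001 + 1693)*(-4196 + 2434) = -3308*(-1762) = 5828696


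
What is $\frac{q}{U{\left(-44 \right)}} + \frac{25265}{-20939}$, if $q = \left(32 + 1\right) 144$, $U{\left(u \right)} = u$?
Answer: $- \frac{2286677}{20939} \approx -109.21$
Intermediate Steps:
$q = 4752$ ($q = 33 \cdot 144 = 4752$)
$\frac{q}{U{\left(-44 \right)}} + \frac{25265}{-20939} = \frac{4752}{-44} + \frac{25265}{-20939} = 4752 \left(- \frac{1}{44}\right) + 25265 \left(- \frac{1}{20939}\right) = -108 - \frac{25265}{20939} = - \frac{2286677}{20939}$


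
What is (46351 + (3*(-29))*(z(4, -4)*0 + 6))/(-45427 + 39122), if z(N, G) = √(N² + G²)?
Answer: -45829/6305 ≈ -7.2687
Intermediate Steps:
z(N, G) = √(G² + N²)
(46351 + (3*(-29))*(z(4, -4)*0 + 6))/(-45427 + 39122) = (46351 + (3*(-29))*(√((-4)² + 4²)*0 + 6))/(-45427 + 39122) = (46351 - 87*(√(16 + 16)*0 + 6))/(-6305) = (46351 - 87*(√32*0 + 6))*(-1/6305) = (46351 - 87*((4*√2)*0 + 6))*(-1/6305) = (46351 - 87*(0 + 6))*(-1/6305) = (46351 - 87*6)*(-1/6305) = (46351 - 522)*(-1/6305) = 45829*(-1/6305) = -45829/6305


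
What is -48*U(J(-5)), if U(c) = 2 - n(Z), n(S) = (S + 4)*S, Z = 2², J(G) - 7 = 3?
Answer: 1440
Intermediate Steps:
J(G) = 10 (J(G) = 7 + 3 = 10)
Z = 4
n(S) = S*(4 + S) (n(S) = (4 + S)*S = S*(4 + S))
U(c) = -30 (U(c) = 2 - 4*(4 + 4) = 2 - 4*8 = 2 - 1*32 = 2 - 32 = -30)
-48*U(J(-5)) = -48*(-30) = 1440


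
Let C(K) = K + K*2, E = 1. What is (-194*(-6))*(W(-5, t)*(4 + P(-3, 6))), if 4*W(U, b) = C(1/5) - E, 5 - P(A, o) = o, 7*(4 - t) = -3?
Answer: -1746/5 ≈ -349.20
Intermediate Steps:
t = 31/7 (t = 4 - 1/7*(-3) = 4 + 3/7 = 31/7 ≈ 4.4286)
C(K) = 3*K (C(K) = K + 2*K = 3*K)
P(A, o) = 5 - o
W(U, b) = -1/10 (W(U, b) = (3/5 - 1*1)/4 = (3*(1/5) - 1)/4 = (3/5 - 1)/4 = (1/4)*(-2/5) = -1/10)
(-194*(-6))*(W(-5, t)*(4 + P(-3, 6))) = (-194*(-6))*(-(4 + (5 - 1*6))/10) = 1164*(-(4 + (5 - 6))/10) = 1164*(-(4 - 1)/10) = 1164*(-1/10*3) = 1164*(-3/10) = -1746/5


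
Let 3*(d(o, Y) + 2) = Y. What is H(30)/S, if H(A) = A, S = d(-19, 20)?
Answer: 45/7 ≈ 6.4286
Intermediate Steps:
d(o, Y) = -2 + Y/3
S = 14/3 (S = -2 + (⅓)*20 = -2 + 20/3 = 14/3 ≈ 4.6667)
H(30)/S = 30/(14/3) = 30*(3/14) = 45/7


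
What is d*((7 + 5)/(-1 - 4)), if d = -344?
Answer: 4128/5 ≈ 825.60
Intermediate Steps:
d*((7 + 5)/(-1 - 4)) = -344*(7 + 5)/(-1 - 4) = -4128/(-5) = -4128*(-1)/5 = -344*(-12/5) = 4128/5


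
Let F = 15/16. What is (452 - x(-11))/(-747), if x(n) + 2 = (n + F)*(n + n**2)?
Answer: -12487/5976 ≈ -2.0895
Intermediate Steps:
F = 15/16 (F = 15*(1/16) = 15/16 ≈ 0.93750)
x(n) = -2 + (15/16 + n)*(n + n**2) (x(n) = -2 + (n + 15/16)*(n + n**2) = -2 + (15/16 + n)*(n + n**2))
(452 - x(-11))/(-747) = (452 - (-2 + (-11)**3 + (15/16)*(-11) + (31/16)*(-11)**2))/(-747) = -(452 - (-2 - 1331 - 165/16 + (31/16)*121))/747 = -(452 - (-2 - 1331 - 165/16 + 3751/16))/747 = -(452 - 1*(-8871/8))/747 = -(452 + 8871/8)/747 = -1/747*12487/8 = -12487/5976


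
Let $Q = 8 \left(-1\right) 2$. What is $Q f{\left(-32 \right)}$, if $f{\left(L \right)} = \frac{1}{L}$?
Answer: $\frac{1}{2} \approx 0.5$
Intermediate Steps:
$Q = -16$ ($Q = \left(-8\right) 2 = -16$)
$Q f{\left(-32 \right)} = - \frac{16}{-32} = \left(-16\right) \left(- \frac{1}{32}\right) = \frac{1}{2}$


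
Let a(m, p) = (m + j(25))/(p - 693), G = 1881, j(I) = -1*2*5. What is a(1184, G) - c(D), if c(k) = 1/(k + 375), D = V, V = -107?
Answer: 78361/79596 ≈ 0.98448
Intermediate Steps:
j(I) = -10 (j(I) = -2*5 = -10)
a(m, p) = (-10 + m)/(-693 + p) (a(m, p) = (m - 10)/(p - 693) = (-10 + m)/(-693 + p))
D = -107
c(k) = 1/(375 + k)
a(1184, G) - c(D) = (-10 + 1184)/(-693 + 1881) - 1/(375 - 107) = 1174/1188 - 1/268 = (1/1188)*1174 - 1*1/268 = 587/594 - 1/268 = 78361/79596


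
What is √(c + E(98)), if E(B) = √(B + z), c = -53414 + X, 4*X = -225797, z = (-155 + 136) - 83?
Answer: √(-439453 + 8*I)/2 ≈ 0.003017 + 331.46*I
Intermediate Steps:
z = -102 (z = -19 - 83 = -102)
X = -225797/4 (X = (¼)*(-225797) = -225797/4 ≈ -56449.)
c = -439453/4 (c = -53414 - 225797/4 = -439453/4 ≈ -1.0986e+5)
E(B) = √(-102 + B) (E(B) = √(B - 102) = √(-102 + B))
√(c + E(98)) = √(-439453/4 + √(-102 + 98)) = √(-439453/4 + √(-4)) = √(-439453/4 + 2*I)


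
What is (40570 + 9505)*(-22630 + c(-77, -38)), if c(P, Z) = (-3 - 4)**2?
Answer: -1130743575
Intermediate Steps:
c(P, Z) = 49 (c(P, Z) = (-7)**2 = 49)
(40570 + 9505)*(-22630 + c(-77, -38)) = (40570 + 9505)*(-22630 + 49) = 50075*(-22581) = -1130743575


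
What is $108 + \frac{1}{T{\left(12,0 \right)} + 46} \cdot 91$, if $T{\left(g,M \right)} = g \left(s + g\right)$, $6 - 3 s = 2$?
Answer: $\frac{22339}{206} \approx 108.44$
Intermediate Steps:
$s = \frac{4}{3}$ ($s = 2 - \frac{2}{3} = \frac{4}{3} \approx 1.3333$)
$T{\left(g,M \right)} = g \left(\frac{4}{3} + g\right)$
$108 + \frac{1}{T{\left(12,0 \right)} + 46} \cdot 91 = 108 + \frac{1}{\frac{1}{3} \cdot 12 \left(4 + 3 \cdot 12\right) + 46} \cdot 91 = 108 + \frac{1}{\frac{1}{3} \cdot 12 \left(4 + 36\right) + 46} \cdot 91 = 108 + \frac{1}{\frac{1}{3} \cdot 12 \cdot 40 + 46} \cdot 91 = 108 + \frac{1}{160 + 46} \cdot 91 = 108 + \frac{1}{206} \cdot 91 = 108 + \frac{91}{206} = \frac{22339}{206}$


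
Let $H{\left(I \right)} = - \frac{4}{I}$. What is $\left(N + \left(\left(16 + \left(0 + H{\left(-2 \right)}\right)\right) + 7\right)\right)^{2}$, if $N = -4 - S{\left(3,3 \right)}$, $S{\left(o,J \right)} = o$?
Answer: $324$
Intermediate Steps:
$N = -7$ ($N = -4 - 3 = -7$)
$\left(N + \left(\left(16 + \left(0 + H{\left(-2 \right)}\right)\right) + 7\right)\right)^{2} = \left(-7 + \left(\left(16 + \left(0 - \frac{4}{-2}\right)\right) + 7\right)\right)^{2} = \left(-7 + \left(\left(16 + \left(0 - -2\right)\right) + 7\right)\right)^{2} = \left(-7 + \left(\left(16 + \left(0 + 2\right)\right) + 7\right)\right)^{2} = \left(-7 + \left(\left(16 + 2\right) + 7\right)\right)^{2} = \left(-7 + \left(18 + 7\right)\right)^{2} = \left(-7 + 25\right)^{2} = 18^{2} = 324$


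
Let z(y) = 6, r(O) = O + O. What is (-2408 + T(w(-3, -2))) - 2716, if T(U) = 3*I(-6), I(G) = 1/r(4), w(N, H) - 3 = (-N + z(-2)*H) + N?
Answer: -40989/8 ≈ -5123.6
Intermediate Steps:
r(O) = 2*O
w(N, H) = 3 + 6*H (w(N, H) = 3 + ((-N + 6*H) + N) = 3 + 6*H)
I(G) = ⅛ (I(G) = 1/(2*4) = 1/8 = ⅛)
T(U) = 3/8 (T(U) = 3*(⅛) = 3/8)
(-2408 + T(w(-3, -2))) - 2716 = (-2408 + 3/8) - 2716 = -19261/8 - 2716 = -40989/8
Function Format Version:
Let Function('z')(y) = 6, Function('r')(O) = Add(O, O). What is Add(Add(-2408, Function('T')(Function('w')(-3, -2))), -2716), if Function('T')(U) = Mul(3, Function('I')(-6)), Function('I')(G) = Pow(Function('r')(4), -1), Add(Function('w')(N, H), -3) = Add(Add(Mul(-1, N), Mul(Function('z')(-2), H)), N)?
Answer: Rational(-40989, 8) ≈ -5123.6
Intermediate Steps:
Function('r')(O) = Mul(2, O)
Function('w')(N, H) = Add(3, Mul(6, H)) (Function('w')(N, H) = Add(3, Add(Add(Mul(-1, N), Mul(6, H)), N)) = Add(3, Mul(6, H)))
Function('I')(G) = Rational(1, 8) (Function('I')(G) = Pow(Mul(2, 4), -1) = Pow(8, -1) = Rational(1, 8))
Function('T')(U) = Rational(3, 8) (Function('T')(U) = Mul(3, Rational(1, 8)) = Rational(3, 8))
Add(Add(-2408, Function('T')(Function('w')(-3, -2))), -2716) = Add(Add(-2408, Rational(3, 8)), -2716) = Add(Rational(-19261, 8), -2716) = Rational(-40989, 8)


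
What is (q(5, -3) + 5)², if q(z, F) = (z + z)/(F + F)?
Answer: 100/9 ≈ 11.111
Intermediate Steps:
q(z, F) = z/F (q(z, F) = (2*z)/((2*F)) = (2*z)*(1/(2*F)) = z/F)
(q(5, -3) + 5)² = (5/(-3) + 5)² = (5*(-⅓) + 5)² = (-5/3 + 5)² = (10/3)² = 100/9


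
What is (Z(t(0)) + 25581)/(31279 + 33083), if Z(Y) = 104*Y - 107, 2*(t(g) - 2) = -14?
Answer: 4159/10727 ≈ 0.38771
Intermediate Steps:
t(g) = -5 (t(g) = 2 + (½)*(-14) = 2 - 7 = -5)
Z(Y) = -107 + 104*Y
(Z(t(0)) + 25581)/(31279 + 33083) = ((-107 + 104*(-5)) + 25581)/(31279 + 33083) = ((-107 - 520) + 25581)/64362 = (-627 + 25581)*(1/64362) = 24954*(1/64362) = 4159/10727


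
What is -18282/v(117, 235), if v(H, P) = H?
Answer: -6094/39 ≈ -156.26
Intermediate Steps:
-18282/v(117, 235) = -18282/117 = -18282*1/117 = -6094/39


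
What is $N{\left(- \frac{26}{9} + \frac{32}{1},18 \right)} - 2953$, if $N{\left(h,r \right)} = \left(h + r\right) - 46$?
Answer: $- \frac{26567}{9} \approx -2951.9$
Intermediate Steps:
$N{\left(h,r \right)} = -46 + h + r$
$N{\left(- \frac{26}{9} + \frac{32}{1},18 \right)} - 2953 = \left(-46 + \left(- \frac{26}{9} + \frac{32}{1}\right) + 18\right) - 2953 = \left(-46 + \left(\left(-26\right) \frac{1}{9} + 32 \cdot 1\right) + 18\right) - 2953 = \left(-46 + \left(- \frac{26}{9} + 32\right) + 18\right) - 2953 = \left(-46 + \frac{262}{9} + 18\right) - 2953 = \frac{10}{9} - 2953 = - \frac{26567}{9}$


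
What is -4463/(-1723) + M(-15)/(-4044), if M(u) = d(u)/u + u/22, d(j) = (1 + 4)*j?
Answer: 396900499/153291864 ≈ 2.5892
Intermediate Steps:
d(j) = 5*j
M(u) = 5 + u/22 (M(u) = (5*u)/u + u/22 = 5 + u*(1/22) = 5 + u/22)
-4463/(-1723) + M(-15)/(-4044) = -4463/(-1723) + (5 + (1/22)*(-15))/(-4044) = -4463*(-1/1723) + (5 - 15/22)*(-1/4044) = 4463/1723 + (95/22)*(-1/4044) = 4463/1723 - 95/88968 = 396900499/153291864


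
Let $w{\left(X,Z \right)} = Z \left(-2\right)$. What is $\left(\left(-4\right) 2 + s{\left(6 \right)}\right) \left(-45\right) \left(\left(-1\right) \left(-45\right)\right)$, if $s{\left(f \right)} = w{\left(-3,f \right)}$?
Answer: $40500$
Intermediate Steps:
$w{\left(X,Z \right)} = - 2 Z$
$s{\left(f \right)} = - 2 f$
$\left(\left(-4\right) 2 + s{\left(6 \right)}\right) \left(-45\right) \left(\left(-1\right) \left(-45\right)\right) = \left(\left(-4\right) 2 - 12\right) \left(-45\right) \left(\left(-1\right) \left(-45\right)\right) = \left(-8 - 12\right) \left(-45\right) 45 = \left(-20\right) \left(-45\right) 45 = 900 \cdot 45 = 40500$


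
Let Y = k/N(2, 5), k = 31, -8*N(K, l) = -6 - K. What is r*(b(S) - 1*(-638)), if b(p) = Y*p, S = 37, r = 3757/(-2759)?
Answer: -6706245/2759 ≈ -2430.7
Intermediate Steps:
N(K, l) = ¾ + K/8 (N(K, l) = -(-6 - K)/8 = ¾ + K/8)
r = -3757/2759 (r = 3757*(-1/2759) = -3757/2759 ≈ -1.3617)
Y = 31 (Y = 31/(¾ + (⅛)*2) = 31/(¾ + ¼) = 31/1 = 31*1 = 31)
b(p) = 31*p
r*(b(S) - 1*(-638)) = -3757*(31*37 - 1*(-638))/2759 = -3757*(1147 + 638)/2759 = -3757/2759*1785 = -6706245/2759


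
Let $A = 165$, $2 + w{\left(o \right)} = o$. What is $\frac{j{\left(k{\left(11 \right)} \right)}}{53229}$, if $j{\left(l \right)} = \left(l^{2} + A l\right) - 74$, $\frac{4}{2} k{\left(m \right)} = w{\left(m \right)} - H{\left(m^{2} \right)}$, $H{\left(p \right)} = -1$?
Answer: $\frac{776}{53229} \approx 0.014579$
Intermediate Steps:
$w{\left(o \right)} = -2 + o$
$k{\left(m \right)} = - \frac{1}{2} + \frac{m}{2}$ ($k{\left(m \right)} = \frac{\left(-2 + m\right) - -1}{2} = \frac{\left(-2 + m\right) + 1}{2} = \frac{-1 + m}{2} = - \frac{1}{2} + \frac{m}{2}$)
$j{\left(l \right)} = -74 + l^{2} + 165 l$ ($j{\left(l \right)} = \left(l^{2} + 165 l\right) - 74 = -74 + l^{2} + 165 l$)
$\frac{j{\left(k{\left(11 \right)} \right)}}{53229} = \frac{-74 + \left(- \frac{1}{2} + \frac{1}{2} \cdot 11\right)^{2} + 165 \left(- \frac{1}{2} + \frac{1}{2} \cdot 11\right)}{53229} = \left(-74 + \left(- \frac{1}{2} + \frac{11}{2}\right)^{2} + 165 \left(- \frac{1}{2} + \frac{11}{2}\right)\right) \frac{1}{53229} = \left(-74 + 5^{2} + 165 \cdot 5\right) \frac{1}{53229} = \left(-74 + 25 + 825\right) \frac{1}{53229} = 776 \cdot \frac{1}{53229} = \frac{776}{53229}$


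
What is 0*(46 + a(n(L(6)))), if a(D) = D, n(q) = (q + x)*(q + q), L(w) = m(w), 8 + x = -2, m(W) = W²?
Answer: 0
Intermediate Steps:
x = -10 (x = -8 - 2 = -10)
L(w) = w²
n(q) = 2*q*(-10 + q) (n(q) = (q - 10)*(q + q) = (-10 + q)*(2*q) = 2*q*(-10 + q))
0*(46 + a(n(L(6)))) = 0*(46 + 2*6²*(-10 + 6²)) = 0*(46 + 2*36*(-10 + 36)) = 0*(46 + 2*36*26) = 0*(46 + 1872) = 0*1918 = 0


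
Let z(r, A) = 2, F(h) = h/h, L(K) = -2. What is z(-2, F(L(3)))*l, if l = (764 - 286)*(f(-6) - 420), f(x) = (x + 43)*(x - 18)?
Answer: -1250448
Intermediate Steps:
f(x) = (-18 + x)*(43 + x) (f(x) = (43 + x)*(-18 + x) = (-18 + x)*(43 + x))
F(h) = 1
l = -625224 (l = (764 - 286)*((-774 + (-6)² + 25*(-6)) - 420) = 478*((-774 + 36 - 150) - 420) = 478*(-888 - 420) = 478*(-1308) = -625224)
z(-2, F(L(3)))*l = 2*(-625224) = -1250448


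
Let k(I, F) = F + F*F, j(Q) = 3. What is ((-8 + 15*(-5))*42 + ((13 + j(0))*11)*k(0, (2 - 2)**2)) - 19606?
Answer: -23092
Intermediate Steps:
k(I, F) = F + F**2
((-8 + 15*(-5))*42 + ((13 + j(0))*11)*k(0, (2 - 2)**2)) - 19606 = ((-8 + 15*(-5))*42 + ((13 + 3)*11)*((2 - 2)**2*(1 + (2 - 2)**2))) - 19606 = ((-8 - 75)*42 + (16*11)*(0**2*(1 + 0**2))) - 19606 = (-83*42 + 176*(0*(1 + 0))) - 19606 = (-3486 + 176*(0*1)) - 19606 = (-3486 + 176*0) - 19606 = (-3486 + 0) - 19606 = -3486 - 19606 = -23092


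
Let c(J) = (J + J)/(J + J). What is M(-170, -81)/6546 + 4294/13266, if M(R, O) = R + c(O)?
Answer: 4311095/14473206 ≈ 0.29787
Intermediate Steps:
c(J) = 1 (c(J) = (2*J)/((2*J)) = (2*J)*(1/(2*J)) = 1)
M(R, O) = 1 + R (M(R, O) = R + 1 = 1 + R)
M(-170, -81)/6546 + 4294/13266 = (1 - 170)/6546 + 4294/13266 = -169*1/6546 + 4294*(1/13266) = -169/6546 + 2147/6633 = 4311095/14473206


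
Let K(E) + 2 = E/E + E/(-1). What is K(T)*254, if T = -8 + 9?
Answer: -508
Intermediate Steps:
T = 1
K(E) = -1 - E (K(E) = -2 + (E/E + E/(-1)) = -2 + (1 + E*(-1)) = -2 + (1 - E) = -1 - E)
K(T)*254 = (-1 - 1*1)*254 = (-1 - 1)*254 = -2*254 = -508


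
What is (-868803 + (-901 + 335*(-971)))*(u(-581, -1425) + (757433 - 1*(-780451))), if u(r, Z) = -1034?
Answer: -1836518844650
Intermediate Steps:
(-868803 + (-901 + 335*(-971)))*(u(-581, -1425) + (757433 - 1*(-780451))) = (-868803 + (-901 + 335*(-971)))*(-1034 + (757433 - 1*(-780451))) = (-868803 + (-901 - 325285))*(-1034 + (757433 + 780451)) = (-868803 - 326186)*(-1034 + 1537884) = -1194989*1536850 = -1836518844650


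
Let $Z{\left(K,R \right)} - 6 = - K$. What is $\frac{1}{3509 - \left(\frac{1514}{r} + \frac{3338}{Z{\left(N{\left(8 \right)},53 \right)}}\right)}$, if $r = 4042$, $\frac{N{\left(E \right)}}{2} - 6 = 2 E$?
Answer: $\frac{38399}{138100757} \approx 0.00027805$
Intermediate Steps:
$N{\left(E \right)} = 12 + 4 E$ ($N{\left(E \right)} = 12 + 2 \cdot 2 E = 12 + 4 E$)
$Z{\left(K,R \right)} = 6 - K$
$\frac{1}{3509 - \left(\frac{1514}{r} + \frac{3338}{Z{\left(N{\left(8 \right)},53 \right)}}\right)} = \frac{1}{3509 - \left(\frac{757}{2021} + \frac{3338}{6 - \left(12 + 4 \cdot 8\right)}\right)} = \frac{1}{3509 - \left(\frac{757}{2021} + \frac{3338}{6 - \left(12 + 32\right)}\right)} = \frac{1}{3509 - \left(\frac{757}{2021} + \frac{3338}{6 - 44}\right)} = \frac{1}{3509 - \left(\frac{757}{2021} + \frac{3338}{-38}\right)} = \frac{1}{3509 - - \frac{3358666}{38399}} = \frac{1}{3509 + \left(- \frac{757}{2021} + \frac{1669}{19}\right)} = \frac{1}{3509 + \frac{3358666}{38399}} = \frac{1}{\frac{138100757}{38399}} = \frac{38399}{138100757}$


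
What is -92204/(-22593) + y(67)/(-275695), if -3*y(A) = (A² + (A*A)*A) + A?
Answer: 3959934167/889825305 ≈ 4.4502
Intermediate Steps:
y(A) = -A/3 - A²/3 - A³/3 (y(A) = -((A² + (A*A)*A) + A)/3 = -((A² + A²*A) + A)/3 = -((A² + A³) + A)/3 = -(A + A² + A³)/3 = -A/3 - A²/3 - A³/3)
-92204/(-22593) + y(67)/(-275695) = -92204/(-22593) - ⅓*67*(1 + 67 + 67²)/(-275695) = -92204*(-1/22593) - ⅓*67*(1 + 67 + 4489)*(-1/275695) = 92204/22593 - ⅓*67*4557*(-1/275695) = 92204/22593 - 101773*(-1/275695) = 92204/22593 + 14539/39385 = 3959934167/889825305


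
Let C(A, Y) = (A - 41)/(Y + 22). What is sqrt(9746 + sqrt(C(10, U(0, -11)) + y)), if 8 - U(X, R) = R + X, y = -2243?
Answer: sqrt(16383026 + 41*I*sqrt(3771754))/41 ≈ 98.722 + 0.23991*I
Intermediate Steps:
U(X, R) = 8 - R - X (U(X, R) = 8 - (R + X) = 8 + (-R - X) = 8 - R - X)
C(A, Y) = (-41 + A)/(22 + Y)
sqrt(9746 + sqrt(C(10, U(0, -11)) + y)) = sqrt(9746 + sqrt((-41 + 10)/(22 + (8 - 1*(-11) - 1*0)) - 2243)) = sqrt(9746 + sqrt(-31/(22 + (8 + 11 + 0)) - 2243)) = sqrt(9746 + sqrt(-31/(22 + 19) - 2243)) = sqrt(9746 + sqrt(-31/41 - 2243)) = sqrt(9746 + sqrt(-91994/41)) = sqrt(9746 + I*sqrt(3771754)/41)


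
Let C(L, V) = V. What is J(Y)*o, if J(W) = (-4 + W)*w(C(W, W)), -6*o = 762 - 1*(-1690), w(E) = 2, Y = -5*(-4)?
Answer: -39232/3 ≈ -13077.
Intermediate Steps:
Y = 20
o = -1226/3 (o = -(762 - 1*(-1690))/6 = -(762 + 1690)/6 = -1/6*2452 = -1226/3 ≈ -408.67)
J(W) = -8 + 2*W (J(W) = (-4 + W)*2 = -8 + 2*W)
J(Y)*o = (-8 + 2*20)*(-1226/3) = (-8 + 40)*(-1226/3) = 32*(-1226/3) = -39232/3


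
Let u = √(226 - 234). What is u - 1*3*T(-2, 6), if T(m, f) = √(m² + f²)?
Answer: -6*√10 + 2*I*√2 ≈ -18.974 + 2.8284*I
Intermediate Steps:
u = 2*I*√2 (u = √(-8) = 2*I*√2 ≈ 2.8284*I)
T(m, f) = √(f² + m²)
u - 1*3*T(-2, 6) = 2*I*√2 - 1*3*√(6² + (-2)²) = 2*I*√2 - 3*√(36 + 4) = 2*I*√2 - 3*√40 = 2*I*√2 - 3*2*√10 = 2*I*√2 - 6*√10 = -6*√10 + 2*I*√2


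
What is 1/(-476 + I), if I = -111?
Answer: -1/587 ≈ -0.0017036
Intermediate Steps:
1/(-476 + I) = 1/(-476 - 111) = 1/(-587) = -1/587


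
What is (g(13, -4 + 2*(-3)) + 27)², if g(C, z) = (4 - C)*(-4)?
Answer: 3969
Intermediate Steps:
g(C, z) = -16 + 4*C
(g(13, -4 + 2*(-3)) + 27)² = ((-16 + 4*13) + 27)² = ((-16 + 52) + 27)² = (36 + 27)² = 63² = 3969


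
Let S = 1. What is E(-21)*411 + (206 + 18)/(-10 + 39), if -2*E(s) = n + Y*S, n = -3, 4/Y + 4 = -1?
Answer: 228701/290 ≈ 788.62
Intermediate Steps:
Y = -⅘ (Y = 4/(-4 - 1) = 4/(-5) = 4*(-⅕) = -⅘ ≈ -0.80000)
E(s) = 19/10 (E(s) = -(-3 - ⅘*1)/2 = -(-3 - ⅘)/2 = -½*(-19/5) = 19/10)
E(-21)*411 + (206 + 18)/(-10 + 39) = (19/10)*411 + (206 + 18)/(-10 + 39) = 7809/10 + 224/29 = 228701/290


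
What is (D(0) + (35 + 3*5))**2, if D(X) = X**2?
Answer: 2500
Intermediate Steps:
(D(0) + (35 + 3*5))**2 = (0**2 + (35 + 3*5))**2 = (0 + (35 + 15))**2 = (0 + 50)**2 = 50**2 = 2500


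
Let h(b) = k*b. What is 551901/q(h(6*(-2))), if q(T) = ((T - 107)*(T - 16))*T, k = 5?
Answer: -183967/253840 ≈ -0.72474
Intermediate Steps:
h(b) = 5*b
q(T) = T*(-107 + T)*(-16 + T) (q(T) = ((-107 + T)*(-16 + T))*T = T*(-107 + T)*(-16 + T))
551901/q(h(6*(-2))) = 551901/(((5*(6*(-2)))*(1712 + (5*(6*(-2)))² - 615*6*(-2)))) = 551901/(((5*(-12))*(1712 + (5*(-12))² - 615*(-12)))) = 551901/((-60*(1712 + (-60)² - 123*(-60)))) = 551901/((-60*(1712 + 3600 + 7380))) = 551901/((-60*12692)) = 551901/(-761520) = 551901*(-1/761520) = -183967/253840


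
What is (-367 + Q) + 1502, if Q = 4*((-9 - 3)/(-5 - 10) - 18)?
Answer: 5331/5 ≈ 1066.2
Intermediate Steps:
Q = -344/5 (Q = 4*(-12/(-15) - 18) = 4*(-12*(-1/15) - 18) = 4*(⅘ - 18) = 4*(-86/5) = -344/5 ≈ -68.800)
(-367 + Q) + 1502 = (-367 - 344/5) + 1502 = -2179/5 + 1502 = 5331/5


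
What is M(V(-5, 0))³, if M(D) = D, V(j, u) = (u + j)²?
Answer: 15625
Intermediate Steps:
V(j, u) = (j + u)²
M(V(-5, 0))³ = ((-5 + 0)²)³ = ((-5)²)³ = 25³ = 15625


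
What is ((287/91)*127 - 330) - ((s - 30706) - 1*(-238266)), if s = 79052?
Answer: -3725039/13 ≈ -2.8654e+5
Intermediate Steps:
((287/91)*127 - 330) - ((s - 30706) - 1*(-238266)) = ((287/91)*127 - 330) - ((79052 - 30706) - 1*(-238266)) = ((287*(1/91))*127 - 330) - (48346 + 238266) = ((41/13)*127 - 330) - 1*286612 = (5207/13 - 330) - 286612 = 917/13 - 286612 = -3725039/13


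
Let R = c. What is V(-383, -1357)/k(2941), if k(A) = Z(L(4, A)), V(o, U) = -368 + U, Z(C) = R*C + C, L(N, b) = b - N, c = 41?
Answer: -575/41118 ≈ -0.013984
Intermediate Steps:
R = 41
Z(C) = 42*C (Z(C) = 41*C + C = 42*C)
k(A) = -168 + 42*A (k(A) = 42*(A - 1*4) = 42*(A - 4) = 42*(-4 + A) = -168 + 42*A)
V(-383, -1357)/k(2941) = (-368 - 1357)/(-168 + 42*2941) = -1725/(-168 + 123522) = -1725/123354 = -1725*1/123354 = -575/41118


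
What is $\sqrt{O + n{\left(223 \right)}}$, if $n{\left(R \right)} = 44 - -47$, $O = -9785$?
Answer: $i \sqrt{9694} \approx 98.458 i$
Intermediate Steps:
$n{\left(R \right)} = 91$ ($n{\left(R \right)} = 44 + 47 = 91$)
$\sqrt{O + n{\left(223 \right)}} = \sqrt{-9785 + 91} = \sqrt{-9694} = i \sqrt{9694}$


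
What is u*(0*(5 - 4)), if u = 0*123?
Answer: 0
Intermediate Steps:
u = 0
u*(0*(5 - 4)) = 0*(0*(5 - 4)) = 0*(0*1) = 0*0 = 0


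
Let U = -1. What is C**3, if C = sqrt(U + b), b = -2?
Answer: -3*I*sqrt(3) ≈ -5.1962*I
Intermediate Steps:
C = I*sqrt(3) (C = sqrt(-1 - 2) = sqrt(-3) = I*sqrt(3) ≈ 1.732*I)
C**3 = (I*sqrt(3))**3 = -3*I*sqrt(3)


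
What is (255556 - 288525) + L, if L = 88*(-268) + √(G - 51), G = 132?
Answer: -56544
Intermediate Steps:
L = -23575 (L = 88*(-268) + √(132 - 51) = -23584 + √81 = -23584 + 9 = -23575)
(255556 - 288525) + L = (255556 - 288525) - 23575 = -32969 - 23575 = -56544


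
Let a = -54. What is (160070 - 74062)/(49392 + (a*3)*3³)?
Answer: 43004/22509 ≈ 1.9105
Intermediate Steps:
(160070 - 74062)/(49392 + (a*3)*3³) = (160070 - 74062)/(49392 - 54*3*3³) = 86008/(49392 - 162*27) = 86008/(49392 - 4374) = 86008/45018 = 86008*(1/45018) = 43004/22509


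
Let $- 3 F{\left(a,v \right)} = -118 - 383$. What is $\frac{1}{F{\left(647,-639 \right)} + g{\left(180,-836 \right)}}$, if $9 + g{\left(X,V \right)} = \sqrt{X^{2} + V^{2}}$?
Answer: $- \frac{79}{353166} + \frac{\sqrt{45706}}{176583} \approx 0.00098701$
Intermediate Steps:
$F{\left(a,v \right)} = 167$ ($F{\left(a,v \right)} = - \frac{-118 - 383}{3} = \left(- \frac{1}{3}\right) \left(-501\right) = 167$)
$g{\left(X,V \right)} = -9 + \sqrt{V^{2} + X^{2}}$ ($g{\left(X,V \right)} = -9 + \sqrt{X^{2} + V^{2}} = -9 + \sqrt{V^{2} + X^{2}}$)
$\frac{1}{F{\left(647,-639 \right)} + g{\left(180,-836 \right)}} = \frac{1}{167 - \left(9 - \sqrt{\left(-836\right)^{2} + 180^{2}}\right)} = \frac{1}{167 - \left(9 - \sqrt{698896 + 32400}\right)} = \frac{1}{167 - \left(9 - \sqrt{731296}\right)} = \frac{1}{167 - \left(9 - 4 \sqrt{45706}\right)} = \frac{1}{158 + 4 \sqrt{45706}}$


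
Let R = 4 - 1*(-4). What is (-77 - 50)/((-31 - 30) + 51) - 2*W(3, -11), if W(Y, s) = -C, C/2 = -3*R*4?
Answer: -3713/10 ≈ -371.30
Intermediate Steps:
R = 8 (R = 4 + 4 = 8)
C = -192 (C = 2*(-3*8*4) = 2*(-24*4) = 2*(-96) = -192)
W(Y, s) = 192 (W(Y, s) = -1*(-192) = 192)
(-77 - 50)/((-31 - 30) + 51) - 2*W(3, -11) = (-77 - 50)/((-31 - 30) + 51) - 2*192 = -127/(-61 + 51) - 384 = -127/(-10) - 384 = -127*(-⅒) - 384 = 127/10 - 384 = -3713/10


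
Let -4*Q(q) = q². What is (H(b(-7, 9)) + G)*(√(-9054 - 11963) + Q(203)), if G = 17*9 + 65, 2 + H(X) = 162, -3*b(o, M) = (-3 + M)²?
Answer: -7788501/2 + 378*I*√21017 ≈ -3.8943e+6 + 54800.0*I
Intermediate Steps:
b(o, M) = -(-3 + M)²/3
Q(q) = -q²/4
H(X) = 160 (H(X) = -2 + 162 = 160)
G = 218 (G = 153 + 65 = 218)
(H(b(-7, 9)) + G)*(√(-9054 - 11963) + Q(203)) = (160 + 218)*(√(-9054 - 11963) - ¼*203²) = 378*(√(-21017) - ¼*41209) = 378*(I*√21017 - 41209/4) = 378*(-41209/4 + I*√21017) = -7788501/2 + 378*I*√21017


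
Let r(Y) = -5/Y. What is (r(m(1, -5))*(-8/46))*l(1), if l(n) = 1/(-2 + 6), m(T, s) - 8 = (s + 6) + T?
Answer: 1/46 ≈ 0.021739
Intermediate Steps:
m(T, s) = 14 + T + s (m(T, s) = 8 + ((s + 6) + T) = 8 + ((6 + s) + T) = 8 + (6 + T + s) = 14 + T + s)
l(n) = ¼ (l(n) = 1/4 = ¼)
(r(m(1, -5))*(-8/46))*l(1) = ((-5/(14 + 1 - 5))*(-8/46))*(¼) = ((-5/10)*(-8*1/46))*(¼) = (-5*⅒*(-4/23))*(¼) = -½*(-4/23)*(¼) = (2/23)*(¼) = 1/46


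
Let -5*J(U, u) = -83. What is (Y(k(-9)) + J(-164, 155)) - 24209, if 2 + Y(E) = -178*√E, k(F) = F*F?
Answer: -128982/5 ≈ -25796.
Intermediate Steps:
k(F) = F²
Y(E) = -2 - 178*√E
J(U, u) = 83/5 (J(U, u) = -⅕*(-83) = 83/5)
(Y(k(-9)) + J(-164, 155)) - 24209 = ((-2 - 178*√((-9)²)) + 83/5) - 24209 = ((-2 - 178*√81) + 83/5) - 24209 = ((-2 - 178*9) + 83/5) - 24209 = ((-2 - 1602) + 83/5) - 24209 = (-1604 + 83/5) - 24209 = -7937/5 - 24209 = -128982/5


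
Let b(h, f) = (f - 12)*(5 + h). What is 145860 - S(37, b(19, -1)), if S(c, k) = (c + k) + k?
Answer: 146447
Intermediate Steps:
b(h, f) = (-12 + f)*(5 + h)
S(c, k) = c + 2*k
145860 - S(37, b(19, -1)) = 145860 - (37 + 2*(-60 - 12*19 + 5*(-1) - 1*19)) = 145860 - (37 + 2*(-60 - 228 - 5 - 19)) = 145860 - (37 + 2*(-312)) = 145860 - (37 - 624) = 145860 - 1*(-587) = 145860 + 587 = 146447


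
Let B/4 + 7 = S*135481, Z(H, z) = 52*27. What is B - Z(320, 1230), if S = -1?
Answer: -543356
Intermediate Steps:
Z(H, z) = 1404
B = -541952 (B = -28 + 4*(-1*135481) = -28 + 4*(-135481) = -28 - 541924 = -541952)
B - Z(320, 1230) = -541952 - 1*1404 = -541952 - 1404 = -543356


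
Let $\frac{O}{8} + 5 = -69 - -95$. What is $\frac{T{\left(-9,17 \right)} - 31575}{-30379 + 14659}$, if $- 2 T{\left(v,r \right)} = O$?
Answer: $\frac{10553}{5240} \approx 2.0139$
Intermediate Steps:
$O = 168$ ($O = -40 + 8 \left(-69 - -95\right) = -40 + 8 \left(-69 + 95\right) = -40 + 8 \cdot 26 = -40 + 208 = 168$)
$T{\left(v,r \right)} = -84$ ($T{\left(v,r \right)} = \left(- \frac{1}{2}\right) 168 = -84$)
$\frac{T{\left(-9,17 \right)} - 31575}{-30379 + 14659} = \frac{-84 - 31575}{-30379 + 14659} = - \frac{31659}{-15720} = \left(-31659\right) \left(- \frac{1}{15720}\right) = \frac{10553}{5240}$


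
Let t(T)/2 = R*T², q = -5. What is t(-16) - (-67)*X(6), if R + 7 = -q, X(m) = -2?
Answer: -1158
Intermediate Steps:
R = -2 (R = -7 - 1*(-5) = -7 + 5 = -2)
t(T) = -4*T² (t(T) = 2*(-2*T²) = -4*T²)
t(-16) - (-67)*X(6) = -4*(-16)² - (-67)*(-2) = -4*256 - 1*134 = -1024 - 134 = -1158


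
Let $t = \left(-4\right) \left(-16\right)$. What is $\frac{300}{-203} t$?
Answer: $- \frac{19200}{203} \approx -94.581$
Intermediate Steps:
$t = 64$
$\frac{300}{-203} t = \frac{300}{-203} \cdot 64 = 300 \left(- \frac{1}{203}\right) 64 = \left(- \frac{300}{203}\right) 64 = - \frac{19200}{203}$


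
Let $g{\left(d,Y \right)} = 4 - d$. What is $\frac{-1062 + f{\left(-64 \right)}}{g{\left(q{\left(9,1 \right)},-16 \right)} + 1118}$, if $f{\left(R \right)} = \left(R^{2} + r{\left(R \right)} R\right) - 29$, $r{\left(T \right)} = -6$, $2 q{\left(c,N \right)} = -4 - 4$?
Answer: $\frac{3389}{1126} \approx 3.0098$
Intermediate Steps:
$q{\left(c,N \right)} = -4$ ($q{\left(c,N \right)} = \frac{-4 - 4}{2} = \frac{1}{2} \left(-8\right) = -4$)
$f{\left(R \right)} = -29 + R^{2} - 6 R$ ($f{\left(R \right)} = \left(R^{2} - 6 R\right) - 29 = -29 + R^{2} - 6 R$)
$\frac{-1062 + f{\left(-64 \right)}}{g{\left(q{\left(9,1 \right)},-16 \right)} + 1118} = \frac{-1062 - \left(-355 - 4096\right)}{\left(4 - -4\right) + 1118} = \frac{-1062 + \left(-29 + 4096 + 384\right)}{\left(4 + 4\right) + 1118} = \frac{-1062 + 4451}{8 + 1118} = \frac{3389}{1126}$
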